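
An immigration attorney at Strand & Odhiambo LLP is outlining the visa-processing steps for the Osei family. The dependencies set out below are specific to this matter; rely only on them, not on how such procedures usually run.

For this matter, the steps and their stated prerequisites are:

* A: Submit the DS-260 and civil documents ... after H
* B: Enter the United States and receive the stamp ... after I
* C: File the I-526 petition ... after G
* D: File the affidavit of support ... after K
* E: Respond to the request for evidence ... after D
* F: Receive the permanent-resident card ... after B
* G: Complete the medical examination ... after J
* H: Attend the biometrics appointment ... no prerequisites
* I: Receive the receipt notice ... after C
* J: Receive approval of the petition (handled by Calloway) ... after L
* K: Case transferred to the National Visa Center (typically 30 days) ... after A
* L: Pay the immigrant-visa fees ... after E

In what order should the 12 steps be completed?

H → A → K → D → E → L → J → G → C → I → B → F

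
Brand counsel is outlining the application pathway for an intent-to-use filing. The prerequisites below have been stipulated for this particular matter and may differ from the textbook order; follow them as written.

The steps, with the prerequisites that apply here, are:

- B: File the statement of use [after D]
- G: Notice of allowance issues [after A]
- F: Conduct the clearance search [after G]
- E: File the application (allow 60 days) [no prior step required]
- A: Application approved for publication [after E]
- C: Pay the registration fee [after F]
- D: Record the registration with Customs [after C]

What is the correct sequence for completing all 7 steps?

E, A, G, F, C, D, B

Only E has no prerequisites, so it is first.
A needed E, now all done → A.
Next only G has its prerequisites met → G.
Next only F has its prerequisites met → F.
C is the only step now ready → C.
D needed C, now all done → D.
B needed D, now all done → B.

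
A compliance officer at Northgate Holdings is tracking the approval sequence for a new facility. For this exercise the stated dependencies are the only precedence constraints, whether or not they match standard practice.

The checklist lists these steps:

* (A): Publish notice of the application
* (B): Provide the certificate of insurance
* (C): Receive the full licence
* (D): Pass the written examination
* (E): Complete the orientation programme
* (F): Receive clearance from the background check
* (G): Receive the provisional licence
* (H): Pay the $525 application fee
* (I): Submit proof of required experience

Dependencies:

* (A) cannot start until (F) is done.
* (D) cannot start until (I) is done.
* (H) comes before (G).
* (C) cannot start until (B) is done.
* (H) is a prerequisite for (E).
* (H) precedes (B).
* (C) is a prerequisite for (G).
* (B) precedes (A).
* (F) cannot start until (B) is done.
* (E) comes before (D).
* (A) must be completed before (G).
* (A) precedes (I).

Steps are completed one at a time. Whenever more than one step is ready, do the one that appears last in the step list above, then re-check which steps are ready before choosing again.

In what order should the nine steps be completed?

(H) (E) (B) (F) (C) (A) (I) (G) (D)

Only (H) has no prerequisites, so it is first.
(E) and (B) are both available; (E) is listed later → (E).
(B) is the only step now ready → (B).
Ready: (F) and (C). (F) is listed later → (F).
(A) now also ready, so the ready set is {(C), (A)}; (C) is listed later → (C).
(A) needed (F) and (B), now all done → (A).
Ready: (I) and (G). (I) is listed later → (I).
Ready: (G) and (D). (G) is listed later → (G).
(D) needed (I) and (E), now all done → (D).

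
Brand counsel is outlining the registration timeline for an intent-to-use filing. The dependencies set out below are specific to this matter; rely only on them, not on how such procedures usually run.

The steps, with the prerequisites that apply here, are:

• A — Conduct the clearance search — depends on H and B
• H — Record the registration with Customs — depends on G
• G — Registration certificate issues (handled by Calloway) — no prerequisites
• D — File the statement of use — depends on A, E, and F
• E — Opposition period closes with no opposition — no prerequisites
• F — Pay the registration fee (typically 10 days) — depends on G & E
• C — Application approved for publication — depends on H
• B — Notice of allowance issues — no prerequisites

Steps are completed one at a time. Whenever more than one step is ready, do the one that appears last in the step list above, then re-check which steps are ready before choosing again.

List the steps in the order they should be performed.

B, E, G, F, H, C, A, D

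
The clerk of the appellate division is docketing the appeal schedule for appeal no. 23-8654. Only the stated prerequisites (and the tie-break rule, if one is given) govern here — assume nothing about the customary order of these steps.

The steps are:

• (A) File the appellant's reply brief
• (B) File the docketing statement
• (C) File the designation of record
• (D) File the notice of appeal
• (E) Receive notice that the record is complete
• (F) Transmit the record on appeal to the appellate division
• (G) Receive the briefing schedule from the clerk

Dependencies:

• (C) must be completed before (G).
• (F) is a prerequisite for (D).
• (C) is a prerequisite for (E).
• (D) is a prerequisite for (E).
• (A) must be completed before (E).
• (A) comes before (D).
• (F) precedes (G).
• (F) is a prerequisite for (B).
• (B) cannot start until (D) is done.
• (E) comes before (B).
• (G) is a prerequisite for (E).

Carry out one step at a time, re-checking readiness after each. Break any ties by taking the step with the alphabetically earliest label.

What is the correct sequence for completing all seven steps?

(A) → (C) → (F) → (D) → (G) → (E) → (B)

(A), (C) and (F) have no prerequisites; (A) has the earlier label, so (A) is first.
Now (C) and (F) have their prerequisites met. (C) has the earlier label, so (C) next.
Next only (F) has its prerequisites met → (F).
Ready: (D) and (G). (D) has the earlier label → (D).
That leaves (G) as the only ready step → (G).
(E) needed (A), (C), (D) and (G), now all done → (E).
(B) needed (D), (E) and (F), now all done → (B).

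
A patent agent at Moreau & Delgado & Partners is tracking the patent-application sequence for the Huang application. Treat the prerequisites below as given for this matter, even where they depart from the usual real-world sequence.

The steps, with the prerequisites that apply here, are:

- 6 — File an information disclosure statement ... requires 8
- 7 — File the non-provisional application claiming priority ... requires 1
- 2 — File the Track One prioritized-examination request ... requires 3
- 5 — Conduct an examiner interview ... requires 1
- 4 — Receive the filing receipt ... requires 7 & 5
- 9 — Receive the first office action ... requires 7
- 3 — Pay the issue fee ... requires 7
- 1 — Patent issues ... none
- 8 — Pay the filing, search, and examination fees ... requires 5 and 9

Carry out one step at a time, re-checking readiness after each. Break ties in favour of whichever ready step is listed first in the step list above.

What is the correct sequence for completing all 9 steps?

1 is the only step with nothing outstanding, so it goes first.
7 and 5 are both available; 7 is listed earlier → 7.
Ready: 5, 9 and 3. 5 is listed earlier → 5.
Now 4, 9 and 3 have their prerequisites met. 4 is listed earlier, so 4 next.
9 and 3 are both available; 9 is listed earlier → 9.
Now 3 and 8 have their prerequisites met. 3 is listed earlier, so 3 next.
Now 2 and 8 have their prerequisites met. 2 is listed earlier, so 2 next.
8 needed 5 and 9, now all done → 8.
6 needed 8, now all done → 6.

1 7 5 4 9 3 2 8 6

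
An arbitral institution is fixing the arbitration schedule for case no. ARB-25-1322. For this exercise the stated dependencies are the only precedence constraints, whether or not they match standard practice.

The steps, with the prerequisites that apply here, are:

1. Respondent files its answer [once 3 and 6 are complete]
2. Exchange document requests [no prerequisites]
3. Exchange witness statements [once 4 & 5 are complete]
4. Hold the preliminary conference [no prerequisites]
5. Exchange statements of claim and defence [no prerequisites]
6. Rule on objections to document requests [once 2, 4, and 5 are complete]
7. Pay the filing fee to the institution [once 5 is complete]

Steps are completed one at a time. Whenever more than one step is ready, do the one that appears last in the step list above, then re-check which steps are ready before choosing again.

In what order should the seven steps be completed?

5, 7, 4, 3, 2, 6, 1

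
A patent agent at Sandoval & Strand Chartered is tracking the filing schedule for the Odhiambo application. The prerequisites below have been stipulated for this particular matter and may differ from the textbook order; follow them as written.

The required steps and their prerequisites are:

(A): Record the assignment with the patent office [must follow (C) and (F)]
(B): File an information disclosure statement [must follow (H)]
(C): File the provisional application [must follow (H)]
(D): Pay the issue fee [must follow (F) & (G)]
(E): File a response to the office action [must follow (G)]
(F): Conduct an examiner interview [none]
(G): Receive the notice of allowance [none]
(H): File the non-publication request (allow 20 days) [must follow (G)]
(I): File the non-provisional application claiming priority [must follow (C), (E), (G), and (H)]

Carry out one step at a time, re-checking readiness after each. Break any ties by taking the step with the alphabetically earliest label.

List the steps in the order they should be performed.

(F) → (G) → (D) → (E) → (H) → (B) → (C) → (A) → (I)

(F) and (G) have no prerequisites; (F) has the earlier label, so (F) is first.
That leaves (G) as the only ready step → (G).
Now (D), (E) and (H) have their prerequisites met. (D) has the earlier label, so (D) next.
(E) and (H) are both available; (E) has the earlier label → (E).
(H) needed (G), now all done → (H).
Now (B) and (C) have their prerequisites met. (B) has the earlier label, so (B) next.
(C) is the only step now ready → (C).
Now (A) and (I) have their prerequisites met. (A) has the earlier label, so (A) next.
That leaves (I) as the only ready step → (I).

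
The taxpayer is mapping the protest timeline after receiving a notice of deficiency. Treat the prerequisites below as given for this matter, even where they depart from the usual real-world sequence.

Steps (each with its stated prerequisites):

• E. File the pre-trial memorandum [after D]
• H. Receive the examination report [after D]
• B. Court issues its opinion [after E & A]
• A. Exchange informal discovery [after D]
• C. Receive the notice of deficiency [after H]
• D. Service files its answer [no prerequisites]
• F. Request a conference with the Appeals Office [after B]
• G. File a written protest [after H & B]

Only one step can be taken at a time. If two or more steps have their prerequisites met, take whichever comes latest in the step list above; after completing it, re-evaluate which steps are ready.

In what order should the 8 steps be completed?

D A H C E B G F

D has no prerequisites → D first.
Ready: A, H and E. A is listed later → A.
H and E are both available; H is listed later → H.
C now also ready, so the ready set is {C, E}; C is listed later → C.
Next only E has its prerequisites met → E.
That leaves B as the only ready step → B.
Ready: G and F. G is listed later → G.
Next only F has its prerequisites met → F.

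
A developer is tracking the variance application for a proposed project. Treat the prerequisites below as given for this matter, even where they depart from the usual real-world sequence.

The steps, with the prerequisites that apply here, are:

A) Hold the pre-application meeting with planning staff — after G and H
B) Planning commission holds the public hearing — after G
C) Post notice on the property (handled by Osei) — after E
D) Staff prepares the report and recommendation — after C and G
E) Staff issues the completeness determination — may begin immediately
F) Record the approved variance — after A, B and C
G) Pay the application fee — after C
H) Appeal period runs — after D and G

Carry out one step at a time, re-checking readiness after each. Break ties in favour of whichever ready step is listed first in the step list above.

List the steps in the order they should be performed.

E is the only step with nothing outstanding, so it goes first.
Next only C has its prerequisites met → C.
Next only G has its prerequisites met → G.
B and D are both available; B is listed earlier → B.
D needed C and G, now all done → D.
H is the only step now ready → H.
A is the only step now ready → A.
Next only F has its prerequisites met → F.

E, C, G, B, D, H, A, F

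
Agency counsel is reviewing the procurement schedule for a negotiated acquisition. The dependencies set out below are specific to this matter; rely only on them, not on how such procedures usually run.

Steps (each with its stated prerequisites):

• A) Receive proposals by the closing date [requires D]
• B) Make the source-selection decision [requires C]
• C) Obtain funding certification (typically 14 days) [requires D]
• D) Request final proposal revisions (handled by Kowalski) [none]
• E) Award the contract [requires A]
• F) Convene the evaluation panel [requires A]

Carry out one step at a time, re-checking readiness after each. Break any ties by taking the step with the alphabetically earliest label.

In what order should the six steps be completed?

D, A, C, B, E, F

Only D has no prerequisites, so it is first.
Ready: A and C. A has the earlier label → A.
Now C, E and F have their prerequisites met. C has the earlier label, so C next.
Ready: B, E and F. B has the earlier label → B.
E and F are both available; E has the earlier label → E.
F needed A, now all done → F.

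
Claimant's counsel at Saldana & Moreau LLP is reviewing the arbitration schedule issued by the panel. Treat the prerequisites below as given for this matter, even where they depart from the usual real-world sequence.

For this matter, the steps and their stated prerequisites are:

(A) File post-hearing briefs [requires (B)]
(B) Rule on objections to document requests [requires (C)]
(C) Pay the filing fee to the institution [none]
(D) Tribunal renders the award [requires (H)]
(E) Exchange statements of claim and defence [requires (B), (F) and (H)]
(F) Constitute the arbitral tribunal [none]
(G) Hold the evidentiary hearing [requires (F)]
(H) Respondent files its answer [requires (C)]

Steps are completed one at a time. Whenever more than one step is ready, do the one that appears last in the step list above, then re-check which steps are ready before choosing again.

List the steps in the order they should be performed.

(F), (G), (C), (H), (D), (B), (E), (A)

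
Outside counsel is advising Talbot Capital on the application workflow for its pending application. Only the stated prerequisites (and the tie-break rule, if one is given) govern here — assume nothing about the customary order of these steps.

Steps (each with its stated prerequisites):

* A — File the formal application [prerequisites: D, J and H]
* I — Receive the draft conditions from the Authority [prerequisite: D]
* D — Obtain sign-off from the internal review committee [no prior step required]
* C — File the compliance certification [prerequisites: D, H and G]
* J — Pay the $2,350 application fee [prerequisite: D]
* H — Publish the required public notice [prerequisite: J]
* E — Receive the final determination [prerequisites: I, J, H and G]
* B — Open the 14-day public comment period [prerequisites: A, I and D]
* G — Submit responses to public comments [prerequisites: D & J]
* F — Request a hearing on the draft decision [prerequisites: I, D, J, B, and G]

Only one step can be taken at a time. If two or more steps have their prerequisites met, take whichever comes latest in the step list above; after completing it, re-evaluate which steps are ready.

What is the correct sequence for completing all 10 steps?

D J G H C I E A B F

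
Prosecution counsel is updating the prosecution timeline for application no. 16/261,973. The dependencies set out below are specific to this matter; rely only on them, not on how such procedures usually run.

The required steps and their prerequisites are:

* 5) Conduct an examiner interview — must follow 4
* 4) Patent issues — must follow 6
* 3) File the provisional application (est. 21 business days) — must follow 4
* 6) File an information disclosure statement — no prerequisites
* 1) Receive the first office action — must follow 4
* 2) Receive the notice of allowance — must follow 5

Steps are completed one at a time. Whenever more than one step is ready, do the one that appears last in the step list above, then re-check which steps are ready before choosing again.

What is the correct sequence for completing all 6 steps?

6 → 4 → 1 → 3 → 5 → 2

6 has no prerequisites → 6 first.
4 needed 6, now all done → 4.
Now 1, 3 and 5 have their prerequisites met. 1 is listed later, so 1 next.
Ready: 3 and 5. 3 is listed later → 3.
That leaves 5 as the only ready step → 5.
2 is the only step now ready → 2.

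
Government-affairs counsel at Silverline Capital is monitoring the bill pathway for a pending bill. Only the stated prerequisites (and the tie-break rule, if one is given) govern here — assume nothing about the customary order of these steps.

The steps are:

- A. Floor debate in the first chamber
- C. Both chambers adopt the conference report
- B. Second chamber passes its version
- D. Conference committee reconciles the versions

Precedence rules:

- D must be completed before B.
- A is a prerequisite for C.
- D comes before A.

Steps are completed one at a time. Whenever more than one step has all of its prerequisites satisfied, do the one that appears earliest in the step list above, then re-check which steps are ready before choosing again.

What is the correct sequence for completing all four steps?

Only D has no prerequisites, so it is first.
Now A and B have their prerequisites met. A is listed earlier, so A next.
C now also ready, so the ready set is {C, B}; C is listed earlier → C.
B is the only step now ready → B.

D A C B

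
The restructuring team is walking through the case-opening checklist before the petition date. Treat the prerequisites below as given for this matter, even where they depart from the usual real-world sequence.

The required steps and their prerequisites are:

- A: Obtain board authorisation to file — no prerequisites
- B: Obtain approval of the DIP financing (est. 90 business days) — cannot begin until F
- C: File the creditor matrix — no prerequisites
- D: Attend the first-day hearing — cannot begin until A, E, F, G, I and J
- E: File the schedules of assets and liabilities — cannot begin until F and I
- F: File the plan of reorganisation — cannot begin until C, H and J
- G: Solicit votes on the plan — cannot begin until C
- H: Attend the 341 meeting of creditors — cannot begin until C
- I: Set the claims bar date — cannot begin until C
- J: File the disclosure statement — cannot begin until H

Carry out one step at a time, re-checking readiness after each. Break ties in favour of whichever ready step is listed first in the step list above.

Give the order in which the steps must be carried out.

Nothing is required for A and C. A is listed earlier → A first.
C is the only step now ready → C.
G, H and I are all available; G is listed earlier → G.
Ready: H and I. H is listed earlier → H.
J now also ready, so the ready set is {I, J}; I is listed earlier → I.
J needed H, now all done → J.
F needed C, H and J, now all done → F.
Ready: B and E. B is listed earlier → B.
E needed F and I, now all done → E.
D needed A, E, F, G, I and J, now all done → D.

A → C → G → H → I → J → F → B → E → D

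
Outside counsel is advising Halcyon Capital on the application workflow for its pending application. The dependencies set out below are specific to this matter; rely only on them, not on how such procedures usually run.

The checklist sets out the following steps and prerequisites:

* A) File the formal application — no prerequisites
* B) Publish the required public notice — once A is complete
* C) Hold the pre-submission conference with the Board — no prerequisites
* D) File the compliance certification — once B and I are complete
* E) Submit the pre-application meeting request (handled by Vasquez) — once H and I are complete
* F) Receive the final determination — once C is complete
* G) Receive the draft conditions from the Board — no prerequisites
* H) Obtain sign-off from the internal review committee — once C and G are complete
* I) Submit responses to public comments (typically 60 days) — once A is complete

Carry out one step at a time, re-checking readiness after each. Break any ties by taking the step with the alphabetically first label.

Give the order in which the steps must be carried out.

A, C and G have no prerequisites; A has the earlier label, so A is first.
Ready: B, C, G and I. B has the earlier label → B.
Ready: C, G and I. C has the earlier label → C.
F now also ready, so the ready set is {F, G, I}; F has the earlier label → F.
Now G and I have their prerequisites met. G has the earlier label, so G next.
H now also ready, so the ready set is {H, I}; H has the earlier label → H.
Next only I has its prerequisites met → I.
Now D and E have their prerequisites met. D has the earlier label, so D next.
Next only E has its prerequisites met → E.

A, B, C, F, G, H, I, D, E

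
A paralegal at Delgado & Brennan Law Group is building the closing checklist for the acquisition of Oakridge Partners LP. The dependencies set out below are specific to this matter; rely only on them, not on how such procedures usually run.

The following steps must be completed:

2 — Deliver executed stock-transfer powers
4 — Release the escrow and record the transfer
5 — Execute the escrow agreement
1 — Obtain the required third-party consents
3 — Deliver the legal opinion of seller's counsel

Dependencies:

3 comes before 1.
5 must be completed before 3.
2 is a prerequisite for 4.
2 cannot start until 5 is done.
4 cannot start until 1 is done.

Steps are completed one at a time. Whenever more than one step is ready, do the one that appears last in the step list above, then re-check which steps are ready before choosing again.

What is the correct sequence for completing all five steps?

5 3 1 2 4

Only 5 has no prerequisites, so it is first.
3 and 2 are both available; 3 is listed later → 3.
1 now also ready, so the ready set is {1, 2}; 1 is listed later → 1.
That leaves 2 as the only ready step → 2.
Next only 4 has its prerequisites met → 4.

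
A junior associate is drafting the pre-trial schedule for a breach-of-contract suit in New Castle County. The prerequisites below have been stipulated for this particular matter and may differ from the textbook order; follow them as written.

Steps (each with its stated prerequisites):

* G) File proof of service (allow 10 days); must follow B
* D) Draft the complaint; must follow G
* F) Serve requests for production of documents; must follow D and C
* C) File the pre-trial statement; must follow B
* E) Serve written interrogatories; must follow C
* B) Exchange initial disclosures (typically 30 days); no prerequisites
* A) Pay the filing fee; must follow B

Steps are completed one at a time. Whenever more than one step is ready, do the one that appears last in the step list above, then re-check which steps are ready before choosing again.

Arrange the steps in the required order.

B has no prerequisites → B first.
Ready: A, C and G. A is listed later → A.
Now C and G have their prerequisites met. C is listed later, so C next.
E and G are both available; E is listed later → E.
G needed B, now all done → G.
D is the only step now ready → D.
F needed C and D, now all done → F.

B, A, C, E, G, D, F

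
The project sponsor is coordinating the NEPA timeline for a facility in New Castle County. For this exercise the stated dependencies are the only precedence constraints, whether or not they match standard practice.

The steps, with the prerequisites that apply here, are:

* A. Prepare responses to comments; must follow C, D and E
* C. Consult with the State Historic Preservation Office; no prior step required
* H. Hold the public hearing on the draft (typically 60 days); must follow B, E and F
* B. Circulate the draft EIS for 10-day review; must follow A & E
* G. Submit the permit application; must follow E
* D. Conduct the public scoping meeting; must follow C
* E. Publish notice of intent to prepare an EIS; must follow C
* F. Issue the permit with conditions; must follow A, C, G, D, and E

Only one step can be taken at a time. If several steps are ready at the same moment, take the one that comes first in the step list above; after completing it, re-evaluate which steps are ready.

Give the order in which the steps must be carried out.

C is the only step with nothing outstanding, so it goes first.
Now D and E have their prerequisites met. D is listed earlier, so D next.
E needed C, now all done → E.
Ready: A and G. A is listed earlier → A.
B and G are both available; B is listed earlier → B.
G needed E, now all done → G.
F needed A, C, G, D and E, now all done → F.
H is the only step now ready → H.

C D E A B G F H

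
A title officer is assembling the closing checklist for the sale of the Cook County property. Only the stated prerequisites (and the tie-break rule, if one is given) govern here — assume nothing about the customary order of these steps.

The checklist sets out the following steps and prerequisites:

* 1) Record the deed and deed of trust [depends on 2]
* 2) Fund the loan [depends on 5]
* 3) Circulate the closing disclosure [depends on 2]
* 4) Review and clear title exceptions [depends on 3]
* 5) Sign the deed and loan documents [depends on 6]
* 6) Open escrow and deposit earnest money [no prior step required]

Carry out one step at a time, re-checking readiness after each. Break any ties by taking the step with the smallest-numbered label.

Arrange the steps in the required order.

6, 5, 2, 1, 3, 4

6 has no prerequisites → 6 first.
5 needed 6, now all done → 5.
2 is the only step now ready → 2.
Ready: 1 and 3. 1 has the earlier label → 1.
3 is the only step now ready → 3.
4 needed 3, now all done → 4.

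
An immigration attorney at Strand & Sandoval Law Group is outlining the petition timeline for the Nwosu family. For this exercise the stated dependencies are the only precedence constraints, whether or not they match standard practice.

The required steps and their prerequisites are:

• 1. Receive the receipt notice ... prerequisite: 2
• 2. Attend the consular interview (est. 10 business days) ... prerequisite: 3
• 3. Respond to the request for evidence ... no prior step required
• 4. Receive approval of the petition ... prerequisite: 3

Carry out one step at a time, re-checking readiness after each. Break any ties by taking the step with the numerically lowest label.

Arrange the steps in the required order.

3 → 2 → 1 → 4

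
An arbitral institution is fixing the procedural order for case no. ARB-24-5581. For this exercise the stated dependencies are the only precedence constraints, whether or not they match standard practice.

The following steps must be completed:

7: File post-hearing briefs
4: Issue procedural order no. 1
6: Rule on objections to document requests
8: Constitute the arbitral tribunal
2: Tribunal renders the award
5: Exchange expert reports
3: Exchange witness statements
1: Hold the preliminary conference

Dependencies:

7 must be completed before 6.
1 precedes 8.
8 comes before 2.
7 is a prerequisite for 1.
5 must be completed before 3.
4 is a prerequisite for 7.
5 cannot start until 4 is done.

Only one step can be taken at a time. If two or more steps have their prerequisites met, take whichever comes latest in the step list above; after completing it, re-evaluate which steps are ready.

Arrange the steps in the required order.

4 is the only step with nothing outstanding, so it goes first.
5 and 7 are both available; 5 is listed later → 5.
3 now also ready, so the ready set is {3, 7}; 3 is listed later → 3.
7 needed 4, now all done → 7.
Now 1 and 6 have their prerequisites met. 1 is listed later, so 1 next.
Ready: 8 and 6. 8 is listed later → 8.
2 and 6 are both available; 2 is listed later → 2.
6 needed 7, now all done → 6.

4, 5, 3, 7, 1, 8, 2, 6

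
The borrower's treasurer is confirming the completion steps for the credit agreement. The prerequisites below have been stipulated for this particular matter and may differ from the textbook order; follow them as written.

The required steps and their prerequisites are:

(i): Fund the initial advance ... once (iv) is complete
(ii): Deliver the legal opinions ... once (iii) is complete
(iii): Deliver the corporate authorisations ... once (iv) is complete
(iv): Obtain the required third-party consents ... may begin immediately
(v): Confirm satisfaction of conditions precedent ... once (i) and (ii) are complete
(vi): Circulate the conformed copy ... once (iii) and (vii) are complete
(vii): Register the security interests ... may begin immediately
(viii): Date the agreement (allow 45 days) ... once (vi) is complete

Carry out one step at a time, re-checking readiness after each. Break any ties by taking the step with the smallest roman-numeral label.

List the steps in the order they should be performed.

Nothing is required for (iv) and (vii). (iv) has the earlier label → (iv) first.
Now (i), (iii) and (vii) have their prerequisites met. (i) has the earlier label, so (i) next.
Ready: (iii) and (vii). (iii) has the earlier label → (iii).
(ii) now also ready, so the ready set is {(ii), (vii)}; (ii) has the earlier label → (ii).
(v) now also ready, so the ready set is {(v), (vii)}; (v) has the earlier label → (v).
That leaves (vii) as the only ready step → (vii).
(vi) needed (iii) and (vii), now all done → (vi).
(viii) is the only step now ready → (viii).

(iv) → (i) → (iii) → (ii) → (v) → (vii) → (vi) → (viii)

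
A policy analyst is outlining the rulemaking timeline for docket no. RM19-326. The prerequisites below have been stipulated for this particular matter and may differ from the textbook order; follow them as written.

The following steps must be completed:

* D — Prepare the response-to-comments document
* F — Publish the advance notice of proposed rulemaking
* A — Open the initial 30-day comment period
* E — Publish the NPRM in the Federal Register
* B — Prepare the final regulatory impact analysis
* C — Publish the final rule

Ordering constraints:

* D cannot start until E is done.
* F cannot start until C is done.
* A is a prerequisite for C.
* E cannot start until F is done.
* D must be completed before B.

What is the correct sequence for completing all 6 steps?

A, C, F, E, D, B

A is the only step with nothing outstanding, so it goes first.
C needed A, now all done → C.
F needed C, now all done → F.
E is the only step now ready → E.
D needed E, now all done → D.
That leaves B as the only ready step → B.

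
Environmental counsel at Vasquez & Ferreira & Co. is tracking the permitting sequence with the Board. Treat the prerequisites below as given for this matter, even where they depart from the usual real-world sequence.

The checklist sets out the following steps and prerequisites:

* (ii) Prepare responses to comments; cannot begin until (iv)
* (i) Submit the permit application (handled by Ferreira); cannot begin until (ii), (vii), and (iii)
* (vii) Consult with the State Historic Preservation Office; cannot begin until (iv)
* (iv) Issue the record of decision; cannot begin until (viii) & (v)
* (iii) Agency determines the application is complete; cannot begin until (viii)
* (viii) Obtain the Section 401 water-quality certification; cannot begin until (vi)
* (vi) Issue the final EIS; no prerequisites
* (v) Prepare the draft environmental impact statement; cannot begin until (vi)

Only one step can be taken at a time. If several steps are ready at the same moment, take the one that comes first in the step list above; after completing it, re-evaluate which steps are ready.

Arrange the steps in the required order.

(vi) → (viii) → (iii) → (v) → (iv) → (ii) → (vii) → (i)

(vi) has no prerequisites → (vi) first.
(viii) and (v) are both available; (viii) is listed earlier → (viii).
(iii) now also ready, so the ready set is {(iii), (v)}; (iii) is listed earlier → (iii).
Next only (v) has its prerequisites met → (v).
(iv) needed (viii) and (v), now all done → (iv).
Ready: (ii) and (vii). (ii) is listed earlier → (ii).
(vii) is the only step now ready → (vii).
That leaves (i) as the only ready step → (i).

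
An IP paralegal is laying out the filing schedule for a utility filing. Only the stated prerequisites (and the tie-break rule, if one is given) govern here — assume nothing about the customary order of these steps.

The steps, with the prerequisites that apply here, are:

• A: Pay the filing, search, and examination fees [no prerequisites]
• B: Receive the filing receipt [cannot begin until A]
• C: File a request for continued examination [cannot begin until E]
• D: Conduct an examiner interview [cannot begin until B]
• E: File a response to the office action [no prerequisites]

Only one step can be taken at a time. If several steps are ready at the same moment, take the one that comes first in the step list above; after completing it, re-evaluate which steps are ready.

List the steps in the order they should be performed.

A, B, D, E, C

A and E have no prerequisites; A is listed earlier, so A is first.
Now B and E have their prerequisites met. B is listed earlier, so B next.
Ready: D and E. D is listed earlier → D.
That leaves E as the only ready step → E.
Next only C has its prerequisites met → C.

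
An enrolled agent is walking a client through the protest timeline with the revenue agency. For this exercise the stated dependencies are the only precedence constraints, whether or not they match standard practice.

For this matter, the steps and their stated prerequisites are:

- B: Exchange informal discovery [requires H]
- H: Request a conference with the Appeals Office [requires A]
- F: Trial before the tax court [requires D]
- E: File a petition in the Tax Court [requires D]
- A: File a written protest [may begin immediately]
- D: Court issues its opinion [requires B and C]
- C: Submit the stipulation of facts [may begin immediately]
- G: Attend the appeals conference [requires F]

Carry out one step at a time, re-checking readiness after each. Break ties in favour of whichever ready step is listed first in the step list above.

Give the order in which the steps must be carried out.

A and C have no prerequisites; A is listed earlier, so A is first.
H now also ready, so the ready set is {H, C}; H is listed earlier → H.
B now also ready, so the ready set is {B, C}; B is listed earlier → B.
Next only C has its prerequisites met → C.
D is the only step now ready → D.
Now F and E have their prerequisites met. F is listed earlier, so F next.
Now E and G have their prerequisites met. E is listed earlier, so E next.
That leaves G as the only ready step → G.

A, H, B, C, D, F, E, G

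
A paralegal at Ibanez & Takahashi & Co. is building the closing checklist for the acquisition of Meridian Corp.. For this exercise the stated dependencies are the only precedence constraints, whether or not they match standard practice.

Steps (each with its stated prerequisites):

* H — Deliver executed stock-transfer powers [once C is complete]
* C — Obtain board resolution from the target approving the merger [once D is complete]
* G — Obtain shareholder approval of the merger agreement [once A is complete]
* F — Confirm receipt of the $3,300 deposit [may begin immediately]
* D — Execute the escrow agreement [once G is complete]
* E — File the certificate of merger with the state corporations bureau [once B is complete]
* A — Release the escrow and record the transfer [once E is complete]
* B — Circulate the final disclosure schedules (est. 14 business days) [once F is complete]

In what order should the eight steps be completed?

F, B, E, A, G, D, C, H

Only F has no prerequisites, so it is first.
B needed F, now all done → B.
E is the only step now ready → E.
That leaves A as the only ready step → A.
G is the only step now ready → G.
That leaves D as the only ready step → D.
C needed D, now all done → C.
H needed C, now all done → H.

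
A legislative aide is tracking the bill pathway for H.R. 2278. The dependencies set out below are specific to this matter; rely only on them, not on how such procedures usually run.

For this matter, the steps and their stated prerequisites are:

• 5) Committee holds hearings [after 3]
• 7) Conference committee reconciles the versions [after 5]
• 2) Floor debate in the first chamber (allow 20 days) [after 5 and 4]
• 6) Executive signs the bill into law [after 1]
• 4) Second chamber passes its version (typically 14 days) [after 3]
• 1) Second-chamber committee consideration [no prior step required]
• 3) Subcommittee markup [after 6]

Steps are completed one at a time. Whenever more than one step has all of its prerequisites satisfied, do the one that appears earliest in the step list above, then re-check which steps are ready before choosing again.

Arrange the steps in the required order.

Only 1 has no prerequisites, so it is first.
That leaves 6 as the only ready step → 6.
Next only 3 has its prerequisites met → 3.
5 and 4 are both available; 5 is listed earlier → 5.
7 now also ready, so the ready set is {7, 4}; 7 is listed earlier → 7.
That leaves 4 as the only ready step → 4.
2 needed 5 and 4, now all done → 2.

1, 6, 3, 5, 7, 4, 2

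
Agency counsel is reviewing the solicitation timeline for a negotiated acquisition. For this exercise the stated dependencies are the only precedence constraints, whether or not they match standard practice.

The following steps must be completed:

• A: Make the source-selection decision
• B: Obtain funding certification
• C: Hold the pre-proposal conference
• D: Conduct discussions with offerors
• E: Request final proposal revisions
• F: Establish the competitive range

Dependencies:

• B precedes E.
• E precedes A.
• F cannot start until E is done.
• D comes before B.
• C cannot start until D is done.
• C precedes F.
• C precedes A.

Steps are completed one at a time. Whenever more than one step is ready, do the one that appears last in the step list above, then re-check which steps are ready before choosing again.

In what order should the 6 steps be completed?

D C B E F A

Only D has no prerequisites, so it is first.
C and B are both available; C is listed later → C.
That leaves B as the only ready step → B.
E is the only step now ready → E.
Ready: F and A. F is listed later → F.
A needed E and C, now all done → A.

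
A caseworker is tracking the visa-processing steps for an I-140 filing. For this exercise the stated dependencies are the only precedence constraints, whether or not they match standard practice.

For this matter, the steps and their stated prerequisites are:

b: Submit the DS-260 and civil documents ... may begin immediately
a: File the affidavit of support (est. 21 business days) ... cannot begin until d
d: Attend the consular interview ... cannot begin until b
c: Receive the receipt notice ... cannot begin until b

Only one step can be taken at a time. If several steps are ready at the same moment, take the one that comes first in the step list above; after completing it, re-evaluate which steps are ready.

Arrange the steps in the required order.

b, d, a, c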